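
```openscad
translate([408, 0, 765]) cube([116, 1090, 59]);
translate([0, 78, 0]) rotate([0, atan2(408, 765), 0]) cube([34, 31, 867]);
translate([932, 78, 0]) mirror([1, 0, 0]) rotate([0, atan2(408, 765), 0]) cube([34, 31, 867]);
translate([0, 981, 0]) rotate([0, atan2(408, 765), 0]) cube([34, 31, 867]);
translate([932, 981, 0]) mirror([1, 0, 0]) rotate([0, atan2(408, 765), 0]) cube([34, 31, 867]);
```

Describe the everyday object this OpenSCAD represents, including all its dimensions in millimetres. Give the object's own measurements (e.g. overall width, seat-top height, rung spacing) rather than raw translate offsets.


A sawhorse. A 116×1090×59 mm beam (x, y, z) sits on two A-frame leg pairs. Each pair is two raked legs of 34×31 mm section (31 mm along y) splaying symmetrically in x. Each leg rises 765 mm vertically over 408 mm of horizontal reach and is 867 mm long along its own axis. Every leg's outer bottom edge rests on the floor and its outer top edge meets a bottom edge of the beam — the left legs (tilting toward +x) meet the beam's −x bottom edge, the right legs (their mirror images, tilting toward −x) meet its +x bottom edge — so the leg tops tuck under the beam, the beam's underside is 765 mm above the floor, and the feet are 932 mm apart outside-to-outside with the beam centred between them. The two leg pairs are set in 78 mm from either end of the beam.


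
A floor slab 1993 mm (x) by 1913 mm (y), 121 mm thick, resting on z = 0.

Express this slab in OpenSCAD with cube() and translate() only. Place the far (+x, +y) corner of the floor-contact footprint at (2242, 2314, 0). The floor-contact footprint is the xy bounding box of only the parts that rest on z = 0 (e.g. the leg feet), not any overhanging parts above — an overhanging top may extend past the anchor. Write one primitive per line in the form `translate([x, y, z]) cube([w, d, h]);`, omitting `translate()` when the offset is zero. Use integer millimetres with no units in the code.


translate([249, 401, 0]) cube([1993, 1913, 121]);


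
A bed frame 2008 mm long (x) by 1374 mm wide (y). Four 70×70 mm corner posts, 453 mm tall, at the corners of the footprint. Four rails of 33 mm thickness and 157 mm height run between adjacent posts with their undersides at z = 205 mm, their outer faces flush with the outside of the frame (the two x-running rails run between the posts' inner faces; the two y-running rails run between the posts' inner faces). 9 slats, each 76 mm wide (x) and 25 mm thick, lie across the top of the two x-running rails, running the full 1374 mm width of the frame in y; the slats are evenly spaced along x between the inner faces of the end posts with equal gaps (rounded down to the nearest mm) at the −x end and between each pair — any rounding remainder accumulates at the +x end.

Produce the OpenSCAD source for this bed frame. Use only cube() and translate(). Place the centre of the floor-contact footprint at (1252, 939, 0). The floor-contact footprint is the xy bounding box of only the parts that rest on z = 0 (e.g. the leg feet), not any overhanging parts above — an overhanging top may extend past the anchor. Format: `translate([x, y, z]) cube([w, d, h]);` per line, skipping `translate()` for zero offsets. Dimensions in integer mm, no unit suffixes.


translate([248, 252, 0]) cube([70, 70, 453]);
translate([248, 1556, 0]) cube([70, 70, 453]);
translate([2186, 252, 0]) cube([70, 70, 453]);
translate([2186, 1556, 0]) cube([70, 70, 453]);
translate([318, 252, 205]) cube([1868, 33, 157]);
translate([318, 1593, 205]) cube([1868, 33, 157]);
translate([248, 322, 205]) cube([33, 1234, 157]);
translate([2223, 322, 205]) cube([33, 1234, 157]);
translate([436, 252, 362]) cube([76, 1374, 25]);
translate([630, 252, 362]) cube([76, 1374, 25]);
translate([824, 252, 362]) cube([76, 1374, 25]);
translate([1018, 252, 362]) cube([76, 1374, 25]);
translate([1212, 252, 362]) cube([76, 1374, 25]);
translate([1406, 252, 362]) cube([76, 1374, 25]);
translate([1600, 252, 362]) cube([76, 1374, 25]);
translate([1794, 252, 362]) cube([76, 1374, 25]);
translate([1988, 252, 362]) cube([76, 1374, 25]);


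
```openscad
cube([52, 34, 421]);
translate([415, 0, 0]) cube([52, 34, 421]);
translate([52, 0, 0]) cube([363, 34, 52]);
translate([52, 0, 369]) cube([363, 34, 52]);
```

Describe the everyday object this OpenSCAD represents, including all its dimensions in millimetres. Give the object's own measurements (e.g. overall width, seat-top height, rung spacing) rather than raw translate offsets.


A rectangular picture frame lying in the x–z plane (depth along y). The opening is 363 mm wide (x) by 317 mm tall (z), surrounded by a border 52 mm wide on all four sides. The frame is 34 mm deep and is made of two full-height vertical stiles with two horizontal rails fitted between them.


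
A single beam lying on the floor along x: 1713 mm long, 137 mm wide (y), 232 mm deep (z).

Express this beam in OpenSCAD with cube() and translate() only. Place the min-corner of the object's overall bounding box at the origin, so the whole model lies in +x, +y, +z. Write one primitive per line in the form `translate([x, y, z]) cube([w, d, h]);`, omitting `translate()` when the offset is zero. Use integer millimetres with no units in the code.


cube([1713, 137, 232]);


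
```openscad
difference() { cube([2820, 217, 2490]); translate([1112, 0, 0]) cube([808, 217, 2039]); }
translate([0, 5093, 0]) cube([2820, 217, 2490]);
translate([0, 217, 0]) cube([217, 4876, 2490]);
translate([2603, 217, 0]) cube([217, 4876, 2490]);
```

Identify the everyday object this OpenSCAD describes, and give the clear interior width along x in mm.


A single room. The interior width is 2386 mm.

Four walls enclosing a rectangle with a door in the front wall — a room. Outside width 2820 minus two 217 mm walls gives 2386 mm.


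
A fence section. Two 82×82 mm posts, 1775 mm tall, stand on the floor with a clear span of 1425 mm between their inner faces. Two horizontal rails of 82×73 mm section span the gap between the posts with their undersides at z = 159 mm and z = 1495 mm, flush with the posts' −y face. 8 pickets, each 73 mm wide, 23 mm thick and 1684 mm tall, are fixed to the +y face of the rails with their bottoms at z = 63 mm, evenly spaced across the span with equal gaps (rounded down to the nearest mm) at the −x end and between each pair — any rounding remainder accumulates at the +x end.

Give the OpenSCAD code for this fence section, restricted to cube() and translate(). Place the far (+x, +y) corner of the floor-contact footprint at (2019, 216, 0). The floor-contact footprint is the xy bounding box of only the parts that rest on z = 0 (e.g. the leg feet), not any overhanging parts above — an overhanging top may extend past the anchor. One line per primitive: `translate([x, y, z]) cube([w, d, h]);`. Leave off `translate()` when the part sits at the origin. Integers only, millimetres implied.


translate([430, 134, 0]) cube([82, 82, 1775]);
translate([1937, 134, 0]) cube([82, 82, 1775]);
translate([512, 134, 159]) cube([1425, 82, 73]);
translate([512, 134, 1495]) cube([1425, 82, 73]);
translate([605, 216, 63]) cube([73, 23, 1684]);
translate([771, 216, 63]) cube([73, 23, 1684]);
translate([937, 216, 63]) cube([73, 23, 1684]);
translate([1103, 216, 63]) cube([73, 23, 1684]);
translate([1269, 216, 63]) cube([73, 23, 1684]);
translate([1435, 216, 63]) cube([73, 23, 1684]);
translate([1601, 216, 63]) cube([73, 23, 1684]);
translate([1767, 216, 63]) cube([73, 23, 1684]);


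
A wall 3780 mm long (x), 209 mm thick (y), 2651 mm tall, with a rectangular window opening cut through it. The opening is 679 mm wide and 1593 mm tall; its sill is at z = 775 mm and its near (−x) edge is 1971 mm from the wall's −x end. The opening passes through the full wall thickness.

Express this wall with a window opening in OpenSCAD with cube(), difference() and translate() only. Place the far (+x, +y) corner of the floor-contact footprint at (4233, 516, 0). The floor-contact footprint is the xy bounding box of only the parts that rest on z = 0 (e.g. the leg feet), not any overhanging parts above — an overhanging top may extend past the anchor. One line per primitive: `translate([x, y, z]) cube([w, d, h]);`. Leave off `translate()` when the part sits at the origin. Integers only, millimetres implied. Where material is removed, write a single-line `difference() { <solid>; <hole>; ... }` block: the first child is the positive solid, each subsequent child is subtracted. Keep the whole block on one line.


difference() { translate([453, 307, 0]) cube([3780, 209, 2651]); translate([2424, 307, 775]) cube([679, 209, 1593]); }


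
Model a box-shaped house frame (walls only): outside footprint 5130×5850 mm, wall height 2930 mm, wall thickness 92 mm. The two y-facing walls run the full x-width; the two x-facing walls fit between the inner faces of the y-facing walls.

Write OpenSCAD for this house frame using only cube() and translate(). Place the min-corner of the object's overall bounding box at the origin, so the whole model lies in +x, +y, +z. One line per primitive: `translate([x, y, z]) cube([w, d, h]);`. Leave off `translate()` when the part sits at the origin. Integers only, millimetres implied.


cube([5130, 92, 2930]);
translate([0, 5758, 0]) cube([5130, 92, 2930]);
translate([0, 92, 0]) cube([92, 5666, 2930]);
translate([5038, 92, 0]) cube([92, 5666, 2930]);


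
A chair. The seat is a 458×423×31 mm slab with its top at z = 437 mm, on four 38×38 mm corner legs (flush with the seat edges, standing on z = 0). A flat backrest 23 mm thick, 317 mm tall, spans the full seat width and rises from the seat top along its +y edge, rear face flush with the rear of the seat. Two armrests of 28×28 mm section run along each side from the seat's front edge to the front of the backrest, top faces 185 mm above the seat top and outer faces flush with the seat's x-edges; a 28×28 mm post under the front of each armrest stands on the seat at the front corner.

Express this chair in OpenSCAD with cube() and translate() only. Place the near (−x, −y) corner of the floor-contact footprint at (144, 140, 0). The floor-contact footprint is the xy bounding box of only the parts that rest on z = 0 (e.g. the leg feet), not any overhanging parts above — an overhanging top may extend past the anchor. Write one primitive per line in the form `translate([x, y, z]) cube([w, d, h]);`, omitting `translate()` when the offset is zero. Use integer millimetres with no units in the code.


translate([144, 140, 406]) cube([458, 423, 31]);
translate([144, 140, 0]) cube([38, 38, 406]);
translate([564, 140, 0]) cube([38, 38, 406]);
translate([144, 525, 0]) cube([38, 38, 406]);
translate([564, 525, 0]) cube([38, 38, 406]);
translate([144, 540, 437]) cube([458, 23, 317]);
translate([144, 140, 594]) cube([28, 400, 28]);
translate([574, 140, 594]) cube([28, 400, 28]);
translate([144, 140, 437]) cube([28, 28, 157]);
translate([574, 140, 437]) cube([28, 28, 157]);


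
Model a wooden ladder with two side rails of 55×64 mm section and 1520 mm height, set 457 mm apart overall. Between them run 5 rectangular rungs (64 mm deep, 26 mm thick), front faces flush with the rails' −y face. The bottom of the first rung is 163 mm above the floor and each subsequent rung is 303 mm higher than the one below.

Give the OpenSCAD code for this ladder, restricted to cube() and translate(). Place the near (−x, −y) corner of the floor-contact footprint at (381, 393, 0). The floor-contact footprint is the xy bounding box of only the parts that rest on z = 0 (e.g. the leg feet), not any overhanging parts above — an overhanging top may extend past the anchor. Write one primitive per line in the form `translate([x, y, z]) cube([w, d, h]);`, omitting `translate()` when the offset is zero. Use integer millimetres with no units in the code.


// rung span = 457 - 2*55 = 347
// rung[k] z = 163 + k*303
translate([381, 393, 0]) cube([55, 64, 1520]);
translate([783, 393, 0]) cube([55, 64, 1520]);
translate([436, 393, 163]) cube([347, 64, 26]);
translate([436, 393, 466]) cube([347, 64, 26]);
translate([436, 393, 769]) cube([347, 64, 26]);
translate([436, 393, 1072]) cube([347, 64, 26]);
translate([436, 393, 1375]) cube([347, 64, 26]);


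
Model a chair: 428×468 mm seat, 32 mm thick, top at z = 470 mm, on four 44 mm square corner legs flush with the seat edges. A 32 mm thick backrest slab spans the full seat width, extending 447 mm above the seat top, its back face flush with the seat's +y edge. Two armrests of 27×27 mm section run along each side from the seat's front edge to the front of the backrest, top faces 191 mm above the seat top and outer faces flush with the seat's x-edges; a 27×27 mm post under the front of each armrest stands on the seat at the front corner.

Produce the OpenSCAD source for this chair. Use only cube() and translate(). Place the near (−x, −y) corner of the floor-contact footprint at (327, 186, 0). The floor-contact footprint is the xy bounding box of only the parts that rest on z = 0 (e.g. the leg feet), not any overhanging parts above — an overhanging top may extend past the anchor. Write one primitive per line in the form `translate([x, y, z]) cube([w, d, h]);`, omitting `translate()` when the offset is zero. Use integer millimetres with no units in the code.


translate([327, 186, 438]) cube([428, 468, 32]);
translate([327, 186, 0]) cube([44, 44, 438]);
translate([711, 186, 0]) cube([44, 44, 438]);
translate([327, 610, 0]) cube([44, 44, 438]);
translate([711, 610, 0]) cube([44, 44, 438]);
translate([327, 622, 470]) cube([428, 32, 447]);
translate([327, 186, 634]) cube([27, 436, 27]);
translate([728, 186, 634]) cube([27, 436, 27]);
translate([327, 186, 470]) cube([27, 27, 164]);
translate([728, 186, 470]) cube([27, 27, 164]);


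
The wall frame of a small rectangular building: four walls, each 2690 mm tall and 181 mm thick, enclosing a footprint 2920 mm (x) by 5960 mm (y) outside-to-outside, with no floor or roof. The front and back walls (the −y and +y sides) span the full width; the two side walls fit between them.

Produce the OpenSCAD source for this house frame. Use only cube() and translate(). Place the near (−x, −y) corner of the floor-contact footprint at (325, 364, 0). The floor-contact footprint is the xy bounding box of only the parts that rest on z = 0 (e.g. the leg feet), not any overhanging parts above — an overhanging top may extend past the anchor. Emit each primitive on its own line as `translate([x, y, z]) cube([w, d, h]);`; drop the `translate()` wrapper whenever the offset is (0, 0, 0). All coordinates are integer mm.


translate([325, 364, 0]) cube([2920, 181, 2690]);
translate([325, 6143, 0]) cube([2920, 181, 2690]);
translate([325, 545, 0]) cube([181, 5598, 2690]);
translate([3064, 545, 0]) cube([181, 5598, 2690]);


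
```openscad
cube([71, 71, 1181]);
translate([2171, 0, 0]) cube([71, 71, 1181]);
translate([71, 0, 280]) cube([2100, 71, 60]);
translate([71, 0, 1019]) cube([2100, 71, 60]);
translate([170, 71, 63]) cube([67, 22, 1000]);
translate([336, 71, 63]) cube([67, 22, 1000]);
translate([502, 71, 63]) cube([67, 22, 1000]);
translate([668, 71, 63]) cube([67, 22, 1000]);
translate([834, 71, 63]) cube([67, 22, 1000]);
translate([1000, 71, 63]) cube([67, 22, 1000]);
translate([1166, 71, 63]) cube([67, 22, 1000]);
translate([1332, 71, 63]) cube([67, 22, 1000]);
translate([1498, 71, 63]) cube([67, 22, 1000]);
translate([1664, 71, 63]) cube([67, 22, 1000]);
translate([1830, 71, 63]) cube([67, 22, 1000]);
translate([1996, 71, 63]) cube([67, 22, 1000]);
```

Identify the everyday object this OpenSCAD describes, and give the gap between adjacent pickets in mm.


A fence section. The picket gap is 99 mm.

Two posts, two rails, 12 pickets — a fence section. Span 2100 mm holds 12 pickets of 67 mm with 13 equal gaps: ⌊(2100 − 12·67) / 13⌋ = 99 mm.


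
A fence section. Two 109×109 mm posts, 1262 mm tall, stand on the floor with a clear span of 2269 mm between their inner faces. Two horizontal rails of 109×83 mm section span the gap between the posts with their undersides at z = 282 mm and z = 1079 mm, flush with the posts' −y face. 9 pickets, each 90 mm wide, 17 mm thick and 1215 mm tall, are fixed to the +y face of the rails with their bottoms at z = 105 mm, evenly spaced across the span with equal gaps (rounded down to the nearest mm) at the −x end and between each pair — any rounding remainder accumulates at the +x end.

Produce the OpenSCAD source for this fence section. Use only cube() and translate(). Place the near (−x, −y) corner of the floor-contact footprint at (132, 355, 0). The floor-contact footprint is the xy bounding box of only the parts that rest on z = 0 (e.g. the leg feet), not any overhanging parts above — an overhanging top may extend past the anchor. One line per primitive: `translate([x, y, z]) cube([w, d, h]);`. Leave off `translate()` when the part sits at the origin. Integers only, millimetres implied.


translate([132, 355, 0]) cube([109, 109, 1262]);
translate([2510, 355, 0]) cube([109, 109, 1262]);
translate([241, 355, 282]) cube([2269, 109, 83]);
translate([241, 355, 1079]) cube([2269, 109, 83]);
translate([386, 464, 105]) cube([90, 17, 1215]);
translate([621, 464, 105]) cube([90, 17, 1215]);
translate([856, 464, 105]) cube([90, 17, 1215]);
translate([1091, 464, 105]) cube([90, 17, 1215]);
translate([1326, 464, 105]) cube([90, 17, 1215]);
translate([1561, 464, 105]) cube([90, 17, 1215]);
translate([1796, 464, 105]) cube([90, 17, 1215]);
translate([2031, 464, 105]) cube([90, 17, 1215]);
translate([2266, 464, 105]) cube([90, 17, 1215]);


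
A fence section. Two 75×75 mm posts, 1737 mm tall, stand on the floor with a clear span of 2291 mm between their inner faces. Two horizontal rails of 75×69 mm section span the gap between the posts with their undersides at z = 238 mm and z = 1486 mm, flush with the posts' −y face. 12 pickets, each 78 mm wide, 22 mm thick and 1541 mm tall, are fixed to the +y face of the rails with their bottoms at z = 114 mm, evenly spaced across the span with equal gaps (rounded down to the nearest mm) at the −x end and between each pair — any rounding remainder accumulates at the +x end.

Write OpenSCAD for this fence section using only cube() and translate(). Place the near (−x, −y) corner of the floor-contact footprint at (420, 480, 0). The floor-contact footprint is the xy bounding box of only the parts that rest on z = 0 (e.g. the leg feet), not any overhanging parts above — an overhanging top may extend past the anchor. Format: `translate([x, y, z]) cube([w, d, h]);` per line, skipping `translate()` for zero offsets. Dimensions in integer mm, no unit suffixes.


translate([420, 480, 0]) cube([75, 75, 1737]);
translate([2786, 480, 0]) cube([75, 75, 1737]);
translate([495, 480, 238]) cube([2291, 75, 69]);
translate([495, 480, 1486]) cube([2291, 75, 69]);
translate([599, 555, 114]) cube([78, 22, 1541]);
translate([781, 555, 114]) cube([78, 22, 1541]);
translate([963, 555, 114]) cube([78, 22, 1541]);
translate([1145, 555, 114]) cube([78, 22, 1541]);
translate([1327, 555, 114]) cube([78, 22, 1541]);
translate([1509, 555, 114]) cube([78, 22, 1541]);
translate([1691, 555, 114]) cube([78, 22, 1541]);
translate([1873, 555, 114]) cube([78, 22, 1541]);
translate([2055, 555, 114]) cube([78, 22, 1541]);
translate([2237, 555, 114]) cube([78, 22, 1541]);
translate([2419, 555, 114]) cube([78, 22, 1541]);
translate([2601, 555, 114]) cube([78, 22, 1541]);


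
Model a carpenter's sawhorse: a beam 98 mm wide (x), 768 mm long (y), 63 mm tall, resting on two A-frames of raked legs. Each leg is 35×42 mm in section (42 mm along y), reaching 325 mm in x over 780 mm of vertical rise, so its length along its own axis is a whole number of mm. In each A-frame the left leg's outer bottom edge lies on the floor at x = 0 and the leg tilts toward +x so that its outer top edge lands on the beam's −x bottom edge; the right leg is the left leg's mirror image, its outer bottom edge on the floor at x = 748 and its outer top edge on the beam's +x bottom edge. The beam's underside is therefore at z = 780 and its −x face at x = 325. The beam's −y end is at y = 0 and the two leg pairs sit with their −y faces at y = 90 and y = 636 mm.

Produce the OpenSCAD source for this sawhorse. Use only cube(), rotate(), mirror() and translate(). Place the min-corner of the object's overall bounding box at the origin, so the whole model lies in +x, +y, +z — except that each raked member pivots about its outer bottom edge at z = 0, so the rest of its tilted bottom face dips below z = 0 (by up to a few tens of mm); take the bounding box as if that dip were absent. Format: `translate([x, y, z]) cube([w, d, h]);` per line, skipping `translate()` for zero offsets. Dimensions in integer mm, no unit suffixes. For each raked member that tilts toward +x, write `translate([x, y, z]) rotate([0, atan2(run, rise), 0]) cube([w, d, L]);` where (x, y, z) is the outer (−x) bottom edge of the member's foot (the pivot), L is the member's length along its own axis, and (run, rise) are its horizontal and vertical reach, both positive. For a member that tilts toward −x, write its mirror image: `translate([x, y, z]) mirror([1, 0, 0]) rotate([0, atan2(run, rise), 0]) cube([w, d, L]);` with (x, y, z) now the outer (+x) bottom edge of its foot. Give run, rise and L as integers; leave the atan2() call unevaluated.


translate([325, 0, 780]) cube([98, 768, 63]);
translate([0, 90, 0]) rotate([0, atan2(325, 780), 0]) cube([35, 42, 845]);
translate([748, 90, 0]) mirror([1, 0, 0]) rotate([0, atan2(325, 780), 0]) cube([35, 42, 845]);
translate([0, 636, 0]) rotate([0, atan2(325, 780), 0]) cube([35, 42, 845]);
translate([748, 636, 0]) mirror([1, 0, 0]) rotate([0, atan2(325, 780), 0]) cube([35, 42, 845]);


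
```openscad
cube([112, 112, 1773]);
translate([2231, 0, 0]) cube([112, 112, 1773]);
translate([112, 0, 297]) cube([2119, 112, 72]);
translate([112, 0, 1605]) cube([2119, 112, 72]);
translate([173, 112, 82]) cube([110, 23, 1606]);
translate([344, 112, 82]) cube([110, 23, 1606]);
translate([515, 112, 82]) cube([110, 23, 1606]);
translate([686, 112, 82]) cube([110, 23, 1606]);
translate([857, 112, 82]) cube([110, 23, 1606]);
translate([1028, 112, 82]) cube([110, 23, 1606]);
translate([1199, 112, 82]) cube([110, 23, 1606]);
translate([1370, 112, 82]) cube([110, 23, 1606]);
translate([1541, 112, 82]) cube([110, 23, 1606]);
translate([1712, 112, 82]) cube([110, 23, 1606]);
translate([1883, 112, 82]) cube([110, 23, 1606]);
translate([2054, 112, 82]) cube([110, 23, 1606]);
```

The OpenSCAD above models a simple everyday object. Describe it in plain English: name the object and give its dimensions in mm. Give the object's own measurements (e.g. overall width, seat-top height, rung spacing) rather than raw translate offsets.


A fence section. Two 112×112 mm posts, 1773 mm tall, stand on the floor with a clear span of 2119 mm between their inner faces. Two horizontal rails of 112×72 mm section span the gap between the posts with their undersides at z = 297 mm and z = 1605 mm, flush with the posts' −y face. 12 pickets, each 110 mm wide, 23 mm thick and 1606 mm tall, are fixed to the +y face of the rails with their bottoms at z = 82 mm, spaced across the span with a 61 mm gap after the −x post and between neighbouring pickets, with 67 mm left before the +x post.


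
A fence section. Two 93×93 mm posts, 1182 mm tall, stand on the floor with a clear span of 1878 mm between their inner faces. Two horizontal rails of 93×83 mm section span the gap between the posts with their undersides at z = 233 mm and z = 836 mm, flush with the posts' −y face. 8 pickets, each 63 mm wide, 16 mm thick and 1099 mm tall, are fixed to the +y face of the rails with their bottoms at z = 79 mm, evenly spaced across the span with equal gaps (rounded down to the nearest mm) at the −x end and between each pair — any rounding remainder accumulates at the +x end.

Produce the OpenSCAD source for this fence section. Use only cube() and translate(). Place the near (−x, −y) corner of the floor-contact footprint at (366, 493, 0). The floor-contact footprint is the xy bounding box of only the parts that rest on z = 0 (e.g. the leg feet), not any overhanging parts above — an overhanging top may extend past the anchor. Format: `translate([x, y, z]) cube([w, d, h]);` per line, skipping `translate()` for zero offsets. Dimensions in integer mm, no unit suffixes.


translate([366, 493, 0]) cube([93, 93, 1182]);
translate([2337, 493, 0]) cube([93, 93, 1182]);
translate([459, 493, 233]) cube([1878, 93, 83]);
translate([459, 493, 836]) cube([1878, 93, 83]);
translate([611, 586, 79]) cube([63, 16, 1099]);
translate([826, 586, 79]) cube([63, 16, 1099]);
translate([1041, 586, 79]) cube([63, 16, 1099]);
translate([1256, 586, 79]) cube([63, 16, 1099]);
translate([1471, 586, 79]) cube([63, 16, 1099]);
translate([1686, 586, 79]) cube([63, 16, 1099]);
translate([1901, 586, 79]) cube([63, 16, 1099]);
translate([2116, 586, 79]) cube([63, 16, 1099]);


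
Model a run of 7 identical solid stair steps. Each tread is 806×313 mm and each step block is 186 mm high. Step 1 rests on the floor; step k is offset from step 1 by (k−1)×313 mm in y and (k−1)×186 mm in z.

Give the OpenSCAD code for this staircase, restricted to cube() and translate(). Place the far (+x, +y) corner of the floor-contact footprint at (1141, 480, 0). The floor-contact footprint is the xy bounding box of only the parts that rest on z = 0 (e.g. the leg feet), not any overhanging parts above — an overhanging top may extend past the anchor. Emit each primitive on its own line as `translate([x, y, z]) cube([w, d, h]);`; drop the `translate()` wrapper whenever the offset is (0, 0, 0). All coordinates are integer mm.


translate([335, 167, 0]) cube([806, 313, 186]);
translate([335, 480, 186]) cube([806, 313, 186]);
translate([335, 793, 372]) cube([806, 313, 186]);
translate([335, 1106, 558]) cube([806, 313, 186]);
translate([335, 1419, 744]) cube([806, 313, 186]);
translate([335, 1732, 930]) cube([806, 313, 186]);
translate([335, 2045, 1116]) cube([806, 313, 186]);


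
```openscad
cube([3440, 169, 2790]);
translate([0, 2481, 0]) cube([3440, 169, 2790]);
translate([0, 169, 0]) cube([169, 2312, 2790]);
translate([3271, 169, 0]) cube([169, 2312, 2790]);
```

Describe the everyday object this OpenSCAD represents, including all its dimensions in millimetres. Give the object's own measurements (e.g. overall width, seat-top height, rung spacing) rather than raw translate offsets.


The wall frame of a small rectangular building: four walls, each 2790 mm tall and 169 mm thick, enclosing a footprint 3440 mm (x) by 2650 mm (y) outside-to-outside, with no floor or roof. The front and back walls (the −y and +y sides) span the full width; the two side walls fit between them.


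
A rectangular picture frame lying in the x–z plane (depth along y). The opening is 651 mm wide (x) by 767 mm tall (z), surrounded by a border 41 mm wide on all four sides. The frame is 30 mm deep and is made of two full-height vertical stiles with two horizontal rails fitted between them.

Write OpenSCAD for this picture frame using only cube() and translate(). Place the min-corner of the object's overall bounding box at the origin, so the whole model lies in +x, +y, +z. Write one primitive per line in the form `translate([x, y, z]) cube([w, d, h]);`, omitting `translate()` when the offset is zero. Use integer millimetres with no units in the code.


cube([41, 30, 849]);
translate([692, 0, 0]) cube([41, 30, 849]);
translate([41, 0, 0]) cube([651, 30, 41]);
translate([41, 0, 808]) cube([651, 30, 41]);


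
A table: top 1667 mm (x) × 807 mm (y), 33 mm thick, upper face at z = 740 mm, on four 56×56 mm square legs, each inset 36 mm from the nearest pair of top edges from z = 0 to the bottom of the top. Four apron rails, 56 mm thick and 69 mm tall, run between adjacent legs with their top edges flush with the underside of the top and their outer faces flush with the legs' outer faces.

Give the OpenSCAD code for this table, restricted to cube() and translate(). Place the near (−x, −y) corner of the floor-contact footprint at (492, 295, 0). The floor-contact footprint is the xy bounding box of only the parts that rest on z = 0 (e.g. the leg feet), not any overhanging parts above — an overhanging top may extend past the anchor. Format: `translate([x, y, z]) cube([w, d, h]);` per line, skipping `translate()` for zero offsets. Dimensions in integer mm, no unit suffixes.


translate([456, 259, 707]) cube([1667, 807, 33]);
translate([492, 295, 0]) cube([56, 56, 707]);
translate([2031, 295, 0]) cube([56, 56, 707]);
translate([492, 974, 0]) cube([56, 56, 707]);
translate([2031, 974, 0]) cube([56, 56, 707]);
translate([548, 295, 638]) cube([1483, 56, 69]);
translate([548, 974, 638]) cube([1483, 56, 69]);
translate([492, 351, 638]) cube([56, 623, 69]);
translate([2031, 351, 638]) cube([56, 623, 69]);


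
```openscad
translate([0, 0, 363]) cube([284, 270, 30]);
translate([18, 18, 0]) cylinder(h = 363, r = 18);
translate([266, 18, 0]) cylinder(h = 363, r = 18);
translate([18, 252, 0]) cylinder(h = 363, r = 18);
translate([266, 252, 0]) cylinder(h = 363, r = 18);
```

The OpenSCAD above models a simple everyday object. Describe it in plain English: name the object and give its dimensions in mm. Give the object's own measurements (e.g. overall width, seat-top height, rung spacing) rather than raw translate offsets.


A simple wooden stool: a rectangular seat 284 mm (x) by 270 mm (y), 30 mm thick, top face at z = 393 mm, on four round legs, each 36 mm in diameter. The legs rest on z = 0, each leg's axis is inset half a diameter from the nearest pair of seat edges (so the leg's bounding box is flush with the corner).


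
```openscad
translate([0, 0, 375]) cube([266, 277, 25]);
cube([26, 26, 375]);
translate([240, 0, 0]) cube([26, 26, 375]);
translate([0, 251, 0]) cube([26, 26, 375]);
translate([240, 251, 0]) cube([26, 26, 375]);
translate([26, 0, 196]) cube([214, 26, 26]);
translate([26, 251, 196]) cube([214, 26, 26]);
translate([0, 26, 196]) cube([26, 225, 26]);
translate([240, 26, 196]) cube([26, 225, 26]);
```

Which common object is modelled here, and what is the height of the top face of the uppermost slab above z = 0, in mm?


A stool. The seat height is 400 mm.

A 266×277×25 slab at z = 375 on four corner posts — a stool. The seat top is 375 + 25 = 400 mm.


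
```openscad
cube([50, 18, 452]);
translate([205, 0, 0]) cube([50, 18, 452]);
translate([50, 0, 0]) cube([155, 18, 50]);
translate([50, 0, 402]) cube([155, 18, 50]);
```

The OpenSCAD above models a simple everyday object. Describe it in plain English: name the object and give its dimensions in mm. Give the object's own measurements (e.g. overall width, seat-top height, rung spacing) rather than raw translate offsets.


A rectangular picture frame lying in the x–z plane (depth along y). The opening is 155 mm wide (x) by 352 mm tall (z), surrounded by a border 50 mm wide on all four sides. The frame is 18 mm deep and is made of two full-height vertical stiles with two horizontal rails fitted between them.


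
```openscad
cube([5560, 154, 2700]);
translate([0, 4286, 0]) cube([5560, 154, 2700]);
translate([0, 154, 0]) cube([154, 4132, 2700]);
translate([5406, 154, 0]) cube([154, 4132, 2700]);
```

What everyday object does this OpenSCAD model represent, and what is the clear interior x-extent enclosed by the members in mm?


A house (or room) frame. The interior width is 5252 mm.

Four 2700 mm walls enclosing a rectangle with no floor or roof — a room or house frame. Outside width is 5560 mm and wall thickness is 154 mm, so the interior width is 5560 − 2 × 154 = 5252 mm.


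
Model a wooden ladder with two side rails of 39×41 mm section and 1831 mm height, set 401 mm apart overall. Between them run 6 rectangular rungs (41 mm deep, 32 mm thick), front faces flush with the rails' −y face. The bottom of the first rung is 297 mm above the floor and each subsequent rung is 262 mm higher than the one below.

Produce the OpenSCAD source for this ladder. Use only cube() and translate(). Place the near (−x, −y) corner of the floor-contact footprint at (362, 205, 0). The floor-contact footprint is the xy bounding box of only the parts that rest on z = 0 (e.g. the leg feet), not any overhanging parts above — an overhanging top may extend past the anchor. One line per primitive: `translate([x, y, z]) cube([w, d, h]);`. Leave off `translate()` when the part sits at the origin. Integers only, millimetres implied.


// rung span = 401 - 2*39 = 323
// rung[k] z = 297 + k*262
translate([362, 205, 0]) cube([39, 41, 1831]);
translate([724, 205, 0]) cube([39, 41, 1831]);
translate([401, 205, 297]) cube([323, 41, 32]);
translate([401, 205, 559]) cube([323, 41, 32]);
translate([401, 205, 821]) cube([323, 41, 32]);
translate([401, 205, 1083]) cube([323, 41, 32]);
translate([401, 205, 1345]) cube([323, 41, 32]);
translate([401, 205, 1607]) cube([323, 41, 32]);


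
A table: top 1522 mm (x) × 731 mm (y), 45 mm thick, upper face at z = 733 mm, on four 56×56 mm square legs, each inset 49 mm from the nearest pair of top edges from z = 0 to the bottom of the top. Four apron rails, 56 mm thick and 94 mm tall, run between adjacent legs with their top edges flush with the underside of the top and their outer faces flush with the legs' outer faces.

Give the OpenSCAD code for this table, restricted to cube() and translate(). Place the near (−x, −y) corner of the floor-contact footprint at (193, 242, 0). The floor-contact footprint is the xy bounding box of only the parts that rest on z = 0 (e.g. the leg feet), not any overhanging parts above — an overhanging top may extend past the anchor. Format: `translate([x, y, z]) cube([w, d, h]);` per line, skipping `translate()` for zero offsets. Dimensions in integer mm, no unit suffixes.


translate([144, 193, 688]) cube([1522, 731, 45]);
translate([193, 242, 0]) cube([56, 56, 688]);
translate([1561, 242, 0]) cube([56, 56, 688]);
translate([193, 819, 0]) cube([56, 56, 688]);
translate([1561, 819, 0]) cube([56, 56, 688]);
translate([249, 242, 594]) cube([1312, 56, 94]);
translate([249, 819, 594]) cube([1312, 56, 94]);
translate([193, 298, 594]) cube([56, 521, 94]);
translate([1561, 298, 594]) cube([56, 521, 94]);


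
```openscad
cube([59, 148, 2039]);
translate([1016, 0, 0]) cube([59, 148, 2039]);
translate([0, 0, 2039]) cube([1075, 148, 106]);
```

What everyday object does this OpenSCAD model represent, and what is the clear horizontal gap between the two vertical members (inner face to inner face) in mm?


A door frame. The clear opening width is 957 mm.

Two 2039 mm tall posts with a header on top — a door frame. The left jamb is 59 mm wide at x = 0; the right jamb starts at x = 1016. The clear opening is 1016 − 59 = 957 mm.


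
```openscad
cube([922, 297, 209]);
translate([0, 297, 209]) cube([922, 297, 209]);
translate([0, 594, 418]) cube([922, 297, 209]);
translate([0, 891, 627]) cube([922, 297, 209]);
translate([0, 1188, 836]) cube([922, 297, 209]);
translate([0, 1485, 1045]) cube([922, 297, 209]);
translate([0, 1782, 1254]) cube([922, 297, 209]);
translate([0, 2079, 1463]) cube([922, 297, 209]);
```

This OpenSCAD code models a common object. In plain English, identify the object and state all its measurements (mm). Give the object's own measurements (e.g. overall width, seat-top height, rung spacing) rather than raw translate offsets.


A straight staircase of 8 solid steps. Each step is 922 mm wide (x), 297 mm deep (y, the going) and 209 mm tall (the rise). The first step rests on the floor; each subsequent step sits one going further in +y and one rise higher in +z, directly behind and above the previous step with no overlap.


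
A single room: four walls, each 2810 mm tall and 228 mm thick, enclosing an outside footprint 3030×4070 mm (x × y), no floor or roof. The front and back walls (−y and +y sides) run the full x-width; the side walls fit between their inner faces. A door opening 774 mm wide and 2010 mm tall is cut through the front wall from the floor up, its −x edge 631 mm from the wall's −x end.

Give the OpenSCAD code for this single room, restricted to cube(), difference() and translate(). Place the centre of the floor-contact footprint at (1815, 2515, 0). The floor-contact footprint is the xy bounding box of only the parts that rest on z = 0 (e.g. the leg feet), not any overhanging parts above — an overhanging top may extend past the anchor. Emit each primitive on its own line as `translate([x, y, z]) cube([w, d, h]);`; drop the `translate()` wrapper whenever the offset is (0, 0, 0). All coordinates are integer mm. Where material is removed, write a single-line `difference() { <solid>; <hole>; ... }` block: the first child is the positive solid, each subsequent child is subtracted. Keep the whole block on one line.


difference() { translate([300, 480, 0]) cube([3030, 228, 2810]); translate([931, 480, 0]) cube([774, 228, 2010]); }
translate([300, 4322, 0]) cube([3030, 228, 2810]);
translate([300, 708, 0]) cube([228, 3614, 2810]);
translate([3102, 708, 0]) cube([228, 3614, 2810]);


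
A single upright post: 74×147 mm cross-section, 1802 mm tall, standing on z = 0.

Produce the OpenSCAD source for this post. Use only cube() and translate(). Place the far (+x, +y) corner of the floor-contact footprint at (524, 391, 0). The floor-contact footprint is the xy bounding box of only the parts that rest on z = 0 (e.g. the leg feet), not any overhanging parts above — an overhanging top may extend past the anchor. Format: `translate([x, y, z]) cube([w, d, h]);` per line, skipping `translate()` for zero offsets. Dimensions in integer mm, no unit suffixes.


translate([450, 244, 0]) cube([74, 147, 1802]);


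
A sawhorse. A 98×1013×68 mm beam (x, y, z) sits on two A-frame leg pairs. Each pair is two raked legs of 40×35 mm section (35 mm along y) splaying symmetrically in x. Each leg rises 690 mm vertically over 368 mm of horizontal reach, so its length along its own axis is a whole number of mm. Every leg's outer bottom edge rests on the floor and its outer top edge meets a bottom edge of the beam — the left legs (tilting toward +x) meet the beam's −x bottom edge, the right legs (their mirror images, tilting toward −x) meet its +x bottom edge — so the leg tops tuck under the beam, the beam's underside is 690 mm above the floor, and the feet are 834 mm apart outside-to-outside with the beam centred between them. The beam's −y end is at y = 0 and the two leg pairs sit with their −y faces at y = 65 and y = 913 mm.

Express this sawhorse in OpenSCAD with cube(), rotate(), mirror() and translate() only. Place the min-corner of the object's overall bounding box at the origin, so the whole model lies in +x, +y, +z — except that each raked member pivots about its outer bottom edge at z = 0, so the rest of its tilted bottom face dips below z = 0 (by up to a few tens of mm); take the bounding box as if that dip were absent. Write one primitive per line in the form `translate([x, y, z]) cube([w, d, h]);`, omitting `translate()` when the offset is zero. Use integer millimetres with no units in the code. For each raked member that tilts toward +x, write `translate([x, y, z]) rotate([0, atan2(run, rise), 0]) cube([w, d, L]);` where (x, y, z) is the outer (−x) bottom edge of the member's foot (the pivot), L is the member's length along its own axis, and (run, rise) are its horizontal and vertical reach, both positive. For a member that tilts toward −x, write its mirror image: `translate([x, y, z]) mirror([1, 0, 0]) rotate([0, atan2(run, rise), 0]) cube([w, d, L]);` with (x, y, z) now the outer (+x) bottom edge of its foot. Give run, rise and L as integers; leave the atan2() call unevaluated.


translate([368, 0, 690]) cube([98, 1013, 68]);
translate([0, 65, 0]) rotate([0, atan2(368, 690), 0]) cube([40, 35, 782]);
translate([834, 65, 0]) mirror([1, 0, 0]) rotate([0, atan2(368, 690), 0]) cube([40, 35, 782]);
translate([0, 913, 0]) rotate([0, atan2(368, 690), 0]) cube([40, 35, 782]);
translate([834, 913, 0]) mirror([1, 0, 0]) rotate([0, atan2(368, 690), 0]) cube([40, 35, 782]);
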